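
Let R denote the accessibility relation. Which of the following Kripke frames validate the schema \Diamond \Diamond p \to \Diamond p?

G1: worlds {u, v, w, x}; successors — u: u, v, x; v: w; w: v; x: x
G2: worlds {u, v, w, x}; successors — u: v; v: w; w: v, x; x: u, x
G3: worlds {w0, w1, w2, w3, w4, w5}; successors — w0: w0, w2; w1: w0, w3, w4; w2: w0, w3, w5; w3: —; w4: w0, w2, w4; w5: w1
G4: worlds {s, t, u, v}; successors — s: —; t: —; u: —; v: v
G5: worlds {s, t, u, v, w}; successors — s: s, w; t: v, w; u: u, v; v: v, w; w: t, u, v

Frame correspondent (Sahlqvist): \forall x \forall y \forall z (Rxy \wedge Ryz \to Rxz) — i.e. transitivity.
G1: fails — Ruv and Rvw but not Ruw.
G2: fails — Ruv and Rvw but not Ruw.
G3: fails — Rw1w0 and Rw0w2 but not Rw1w2.
G4: ✓.
G5: fails — Ruv and Rvw but not Ruw.

G4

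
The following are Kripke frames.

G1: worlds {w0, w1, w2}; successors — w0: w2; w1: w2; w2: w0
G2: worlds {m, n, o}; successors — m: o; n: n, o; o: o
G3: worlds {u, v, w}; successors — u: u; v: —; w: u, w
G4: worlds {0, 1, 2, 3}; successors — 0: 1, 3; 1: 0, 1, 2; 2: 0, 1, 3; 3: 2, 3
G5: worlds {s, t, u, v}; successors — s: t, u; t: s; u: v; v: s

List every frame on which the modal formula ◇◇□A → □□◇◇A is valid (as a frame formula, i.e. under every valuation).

The schema corresponds to a generalized confluence (Geach) condition: ∀x ∀y ∀z ((xR²y ∧ xR²z) → ∃w (yRw ∧ zR²w)).
G1: fails — w0R²w0, w0R²w0 but no w with w0Rw and w0R²w.
G2: condition met.
G3: condition met.
G4: condition met.
G5: fails — sR²s, sR²s but no w with sRw and sR²w.
Valid on: G2, G3, G4.

G2, G3, G4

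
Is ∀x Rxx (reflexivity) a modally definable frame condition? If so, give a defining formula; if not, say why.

Yes: it is reflexivity, defined by the T schema □q → q.
Suppose □q→q is valid. At any x set V(q)={w : Rxw}. Then □q holds at x, so q holds at x, i.e. Rxx.

Yes — defined by □q → q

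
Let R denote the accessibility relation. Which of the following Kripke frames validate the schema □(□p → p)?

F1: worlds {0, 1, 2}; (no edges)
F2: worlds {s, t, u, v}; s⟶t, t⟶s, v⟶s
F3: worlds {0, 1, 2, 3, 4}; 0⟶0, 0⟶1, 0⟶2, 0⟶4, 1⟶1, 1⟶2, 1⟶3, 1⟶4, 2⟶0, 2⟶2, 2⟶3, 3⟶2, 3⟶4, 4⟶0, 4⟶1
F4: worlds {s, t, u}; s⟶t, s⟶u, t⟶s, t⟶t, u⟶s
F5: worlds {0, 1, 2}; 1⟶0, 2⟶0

F1

Frame correspondent (Sahlqvist): ∀x ∀y (Rxy → Ryy) — i.e. shift-reflexivity.
F1: condition met.
F2: fails — Rvs but not Rss.
F3: fails — R34 but not R44.
F4: fails — Rus but not Rss.
F5: fails — R10 but not R00.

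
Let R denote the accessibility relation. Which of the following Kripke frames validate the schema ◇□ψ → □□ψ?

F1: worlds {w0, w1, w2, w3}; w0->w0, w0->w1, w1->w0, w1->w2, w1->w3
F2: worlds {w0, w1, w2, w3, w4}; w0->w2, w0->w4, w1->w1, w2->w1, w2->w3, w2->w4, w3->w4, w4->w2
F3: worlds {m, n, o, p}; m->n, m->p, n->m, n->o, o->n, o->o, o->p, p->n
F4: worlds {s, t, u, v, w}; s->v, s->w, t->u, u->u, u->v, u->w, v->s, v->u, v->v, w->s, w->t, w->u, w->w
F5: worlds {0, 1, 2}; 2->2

F5

Frame correspondent (Sahlqvist): ∀x ∀y ∀z ((xRy ∧ xR²z) → ∃w (yRw ∧ z = w)) — i.e. a generalized confluence (Geach) condition.
F1: fails — w0Rw0, w0R²w2 but no w with w0Rw and w2=w.
F2: fails — w0Rw2, w0R²w2 but no w with w2Rw and w2=w.
F3: fails — mRn, mR²n but no w with nRw and n=w.
F4: fails — sRv, sR²t but no w* with vRw* and t=w*.
F5: satisfies the condition.
Valid on: F5.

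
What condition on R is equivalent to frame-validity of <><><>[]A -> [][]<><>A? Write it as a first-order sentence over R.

This is a Sahlqvist (Geach-type) schema ◇^3□^1A → □^2◇^2A.
Minimal-valuation argument: fix x; take any y with xR^3y and any z with xR^2z. Set V(A) to the set of worlds R-reachable from y in exactly 1 step. Then □^1A holds at y, so the antecedent holds at x; validity forces ◇^2A at z, giving a w with zR^2w and yR^1w.
First-order correspondent: forall x forall y forall z ((x R^3 y & x R^2 z) -> exists w (yRw & z R^2 w)).

forall x forall y forall z ((x R^3 y & x R^2 z) -> exists w (yRw & z R^2 w))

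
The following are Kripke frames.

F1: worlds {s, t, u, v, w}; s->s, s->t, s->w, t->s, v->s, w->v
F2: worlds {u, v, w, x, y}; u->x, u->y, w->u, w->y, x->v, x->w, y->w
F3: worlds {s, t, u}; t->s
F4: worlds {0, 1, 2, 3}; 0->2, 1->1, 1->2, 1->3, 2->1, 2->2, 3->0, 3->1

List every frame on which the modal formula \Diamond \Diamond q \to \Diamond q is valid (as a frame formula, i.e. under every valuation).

Frame correspondent (Sahlqvist): \forall x \forall y \forall z (Rxy \wedge Ryz \to Rxz) — i.e. transitivity.
F1: fails — Rvs and Rsw but not Rvw.
F2: fails — Rxw and Rwu but not Rxu.
F3: satisfies the condition.
F4: fails — R02 and R21 but not R01.
Valid on: F3.

F3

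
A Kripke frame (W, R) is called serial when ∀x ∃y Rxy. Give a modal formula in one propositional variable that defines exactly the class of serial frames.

□r → ◇r

The condition is seriality. The D schema □r → ◇r defines it.
Suppose □r→◇r is valid. At any x set V(r)=W. Then □r at x, so ◇r at x, so x has a successor.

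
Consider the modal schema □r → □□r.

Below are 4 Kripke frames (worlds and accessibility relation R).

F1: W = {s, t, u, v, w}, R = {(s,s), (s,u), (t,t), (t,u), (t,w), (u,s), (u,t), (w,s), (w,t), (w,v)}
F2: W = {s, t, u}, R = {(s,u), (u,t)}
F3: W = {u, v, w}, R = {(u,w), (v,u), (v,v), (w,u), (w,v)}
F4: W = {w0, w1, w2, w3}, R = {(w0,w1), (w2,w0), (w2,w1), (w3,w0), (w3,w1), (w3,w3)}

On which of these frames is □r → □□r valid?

F4

This is the axiom for transitivity; its first-order frame correspondent is ∀x ∀y ∀z (Rxy ∧ Ryz → Rxz).
F1: fails — Rwt and Rtw but not Rww.
F2: fails — Rsu and Rut but not Rst.
F3: fails — Ruw and Rwu but not Ruu.
F4: ✓.
Valid on: F4.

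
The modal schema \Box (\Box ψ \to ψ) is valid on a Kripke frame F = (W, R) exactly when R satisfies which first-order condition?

Suppose □(□ψ→ψ) is valid. Take Rxy and set V(ψ)={w : Ryw}. Then at y, □ψ holds; since □(□ψ→ψ) at x, □ψ→ψ at y, so ψ at y, i.e. Ryy.

shift-reflexivity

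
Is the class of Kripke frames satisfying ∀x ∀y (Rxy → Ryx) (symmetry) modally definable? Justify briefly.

This is a Sahlqvist condition; the B axiom p → □◇p defines it.
Suppose p→□◇p is valid. Take Rxy and set V(p)={x}. Then p at x, so □◇p at x, so ◇p at y, so some z with Ryz has p; z=x, i.e. Ryx.

Yes, by p → □◇p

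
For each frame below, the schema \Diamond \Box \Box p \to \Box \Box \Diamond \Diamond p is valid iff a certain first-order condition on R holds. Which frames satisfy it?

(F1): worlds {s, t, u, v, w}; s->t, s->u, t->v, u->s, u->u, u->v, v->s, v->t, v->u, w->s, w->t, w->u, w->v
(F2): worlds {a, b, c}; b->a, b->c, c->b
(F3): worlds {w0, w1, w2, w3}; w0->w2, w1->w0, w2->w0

(F1)

Frame correspondent (Sahlqvist): \forall x \forall y \forall z ((xRy \wedge x R^2 z) \to \exists w (y R^2 w \wedge z R^2 w)) — i.e. a generalized confluence (Geach) condition.
(F1): holds.
(F2): fails — bRa, bR²b but no w with aR²w and bR²w.
(F3): fails — w0Rw2, w0R²w0 but no w with w2R²w and w0R²w.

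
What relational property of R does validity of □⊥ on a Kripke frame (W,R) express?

emptiness of R

□⊥ is valid iff no world has any successor (otherwise □⊥ fails at any world with one).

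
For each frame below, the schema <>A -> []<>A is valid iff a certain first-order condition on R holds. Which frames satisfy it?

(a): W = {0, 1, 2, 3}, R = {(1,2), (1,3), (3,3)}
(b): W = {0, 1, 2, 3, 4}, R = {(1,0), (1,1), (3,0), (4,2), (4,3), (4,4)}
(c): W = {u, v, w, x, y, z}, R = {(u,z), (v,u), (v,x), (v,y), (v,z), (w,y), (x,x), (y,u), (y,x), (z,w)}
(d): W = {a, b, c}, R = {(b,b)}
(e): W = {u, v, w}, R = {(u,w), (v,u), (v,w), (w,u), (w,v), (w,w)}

The schema corresponds to the Euclidean property: forall x forall y forall z (Rxy & Rxz -> Ryz).
(a): fails — R12 and R12 but not R22.
(b): fails — R10 and R10 but not R00.
(c): fails — Ruz and Ruz but not Rzz.
(d): holds.
(e): fails — Rvu and Rvu but not Ruu.

(d)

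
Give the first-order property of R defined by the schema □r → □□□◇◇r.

∀x ∀z (xR³z → ∃w (xRw ∧ zR²w))

This is a Sahlqvist (Geach-type) schema ◇^0□^1r → □^3◇^2r.
First-order correspondent: ∀x ∀z (xR³z → ∃w (xRw ∧ zR²w)).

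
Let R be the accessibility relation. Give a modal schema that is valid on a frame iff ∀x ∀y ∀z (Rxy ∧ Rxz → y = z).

◇r → □r

The condition is partial functionality. The CD schema ◇r → □r defines it.
Suppose ◇r→□r is valid. Take Rxy, Rxz and set V(r)={y}. Then ◇r at x, so □r at x, so r at z, i.e. z=y.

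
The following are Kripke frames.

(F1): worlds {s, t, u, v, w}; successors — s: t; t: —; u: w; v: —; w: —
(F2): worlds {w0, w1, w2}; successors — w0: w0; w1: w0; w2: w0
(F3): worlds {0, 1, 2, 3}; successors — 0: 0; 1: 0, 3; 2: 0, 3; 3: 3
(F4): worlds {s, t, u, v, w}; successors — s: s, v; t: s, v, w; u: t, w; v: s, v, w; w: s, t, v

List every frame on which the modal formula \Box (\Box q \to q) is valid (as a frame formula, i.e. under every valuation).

(F2), (F3)

This is the axiom for shift-reflexivity; its first-order frame correspondent is \forall x \forall y (Rxy \to Ryy).
(F1): fails — Ruw but not Rww.
(F2): satisfies the condition.
(F3): satisfies the condition.
(F4): fails — Rwt but not Rtt.
Valid on: (F2), (F3).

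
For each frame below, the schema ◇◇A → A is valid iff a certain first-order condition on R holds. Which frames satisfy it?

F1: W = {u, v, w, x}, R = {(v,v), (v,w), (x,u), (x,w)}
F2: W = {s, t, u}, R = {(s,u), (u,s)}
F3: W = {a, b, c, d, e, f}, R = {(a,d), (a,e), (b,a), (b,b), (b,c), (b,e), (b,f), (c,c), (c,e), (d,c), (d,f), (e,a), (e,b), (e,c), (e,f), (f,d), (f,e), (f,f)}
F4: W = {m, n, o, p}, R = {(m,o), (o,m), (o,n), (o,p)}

F2

Frame correspondent (Sahlqvist): ∀x ∀y (xR²y → ∃w (y = w ∧ x = w)) — i.e. a generalized confluence (Geach) condition.
F1: fails — vR²w but w ≠ v.
F2: holds.
F3: fails — aR²b but b ≠ a.
F4: fails — mR²n but n ≠ m.
Valid on: F2.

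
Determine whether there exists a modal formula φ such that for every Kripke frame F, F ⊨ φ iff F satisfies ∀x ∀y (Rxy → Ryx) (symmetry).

Yes — defined by p → □◇p

Yes: it is symmetry, defined by the B schema p → □◇p.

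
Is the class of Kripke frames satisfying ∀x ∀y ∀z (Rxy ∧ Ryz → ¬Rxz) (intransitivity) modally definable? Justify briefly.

No

If a class were modally definable it would be closed under surjective bounded morphisms (Goldblatt–Thomason).
The 5-cycle (worlds w0,w1,w2,w3,w4 with w0→w1→w2→w3→w4→w0) is intransitive. Mapping every world to a single reflexive point • is a surjective bounded morphism; the reflexive point is not intransitive (R••∧R•• but R••).
Hence intransitivity is not modally definable.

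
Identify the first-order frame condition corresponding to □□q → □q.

Suppose □□q→□q is valid. Take Rxy and set V(q)={w : xR²w}. Then □□q at x, so □q at x, so q at y, i.e. ∃z(Rxz∧Rzy).
Conversely, any frame satisfying ∀x ∀y (Rxy → ∃z (Rxz ∧ Rzy)) validates the schema.
Frame condition: ∀x ∀y (Rxy → ∃z (Rxz ∧ Rzy)).

density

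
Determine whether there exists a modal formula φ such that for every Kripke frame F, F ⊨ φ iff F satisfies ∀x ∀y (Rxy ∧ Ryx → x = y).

Not definable by any modal formula

Modal frame validity is preserved under surjective bounded morphisms.
The 4-cycle (worlds a,b,c,d with a→b→c→d→a) is antisymmetric. Sending even-indexed worlds to a and odd-indexed worlds to b is a surjective bounded morphism onto the two-world frame with a↔b, which is not antisymmetric.
So no modal formula (or set of formulas) defines exactly the antisymmetric frames.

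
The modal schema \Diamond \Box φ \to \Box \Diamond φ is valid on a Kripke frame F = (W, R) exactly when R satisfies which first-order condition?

Suppose ◇□φ→□◇φ is valid. Take Rxy, Rxz and set V(φ)={w : Ryw}. Then □φ at y so ◇□φ at x, so □◇φ at x, so ◇φ at z, giving w with Rzw and Ryw.

convergence: \forall x \forall y \forall z (Rxy \wedge Rxz \to \exists w (Ryw \wedge Rzw))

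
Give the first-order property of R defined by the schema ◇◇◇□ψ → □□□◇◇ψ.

∀x ∀y ∀z ((xR³y ∧ xR³z) → ∃w (yRw ∧ zR²w))

This is a Sahlqvist (Geach-type) schema ◇^3□^1ψ → □^3◇^2ψ.
Minimal-valuation argument: fix x; take any y with xR^3y and any z with xR^3z. Set V(ψ) to the set of worlds R-reachable from y in exactly 1 step. Then □^1ψ holds at y, so the antecedent holds at x; validity forces ◇^2ψ at z, giving a w with zR^2w and yR^1w.
First-order correspondent: ∀x ∀y ∀z ((xR³y ∧ xR³z) → ∃w (yRw ∧ zR²w)).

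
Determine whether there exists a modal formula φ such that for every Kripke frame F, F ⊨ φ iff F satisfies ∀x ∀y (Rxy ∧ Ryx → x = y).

Any modally definable frame class is closed under surjective bounded morphisms.
The 8-cycle (worlds a,b,c,d,e,f,g,h with a→b→c→d→e→f→g→h→a) is antisymmetric. Sending even-indexed worlds to s and odd-indexed worlds to t is a surjective bounded morphism onto the two-world frame with s↔t, which is not antisymmetric.
Hence antisymmetry is not modally definable.

No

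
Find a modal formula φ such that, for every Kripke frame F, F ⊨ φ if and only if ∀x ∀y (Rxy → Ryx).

This is symmetry; the standard corresponding axiom is B: r → □◇r.
Suppose r→□◇r is valid. Take Rxy and set V(r)={x}. Then r at x, so □◇r at x, so ◇r at y, so some z with Ryz has r; z=x, i.e. Ryx.

r → □◇r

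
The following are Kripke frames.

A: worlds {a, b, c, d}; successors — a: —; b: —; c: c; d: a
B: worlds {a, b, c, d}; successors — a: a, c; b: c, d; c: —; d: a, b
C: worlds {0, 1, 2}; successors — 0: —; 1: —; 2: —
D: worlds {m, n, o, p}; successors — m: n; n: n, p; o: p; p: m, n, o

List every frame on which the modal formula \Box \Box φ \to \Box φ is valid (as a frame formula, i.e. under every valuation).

This is the axiom for density; its first-order frame correspondent is \forall x \forall y (Rxy \to \exists z (Rxz \wedge Rzy)).
A: fails — Rda but no z with Rdz and Rza.
B: fails — Rbc but no z with Rbz and Rzc.
C: holds.
D: fails — Rop but no z with Roz and Rzp.
Valid on: C.

C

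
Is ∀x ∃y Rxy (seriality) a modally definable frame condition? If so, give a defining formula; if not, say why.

Yes — defined by □r → ◇r

Yes: it is seriality, defined by the D schema □r → ◇r.
Suppose □r→◇r is valid. At any x set V(r)=W. Then □r at x, so ◇r at x, so x has a successor.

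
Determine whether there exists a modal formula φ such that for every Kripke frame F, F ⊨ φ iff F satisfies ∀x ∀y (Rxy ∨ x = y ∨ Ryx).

Any modally definable frame class is closed under disjoint unions.
Take 3 disjoint single-world reflexive frames: each is trivially connected, but their disjoint union has 3 worlds with no edge between distinct components, so it is not connected.
So no modal formula (or set of formulas) defines exactly the connected frames.

Not modally definable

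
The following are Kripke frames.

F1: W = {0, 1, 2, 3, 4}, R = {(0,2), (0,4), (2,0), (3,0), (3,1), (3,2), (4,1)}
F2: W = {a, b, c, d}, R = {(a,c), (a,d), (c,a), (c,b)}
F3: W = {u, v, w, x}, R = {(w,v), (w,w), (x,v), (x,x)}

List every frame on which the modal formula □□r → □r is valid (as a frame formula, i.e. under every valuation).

The schema corresponds to density: ∀x ∀y (Rxy → ∃z (Rxz ∧ Rzy)).
F1: fails — R31 but no z with R3z and Rz1.
F2: fails — Rac but no z with Raz and Rzc.
F3: satisfies the condition.
Valid on: F3.

F3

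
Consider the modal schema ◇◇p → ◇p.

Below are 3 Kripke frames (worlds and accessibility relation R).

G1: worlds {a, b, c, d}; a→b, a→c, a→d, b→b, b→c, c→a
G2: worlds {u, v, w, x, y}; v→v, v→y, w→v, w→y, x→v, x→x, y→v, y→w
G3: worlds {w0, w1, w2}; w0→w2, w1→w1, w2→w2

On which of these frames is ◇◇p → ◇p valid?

Frame correspondent (Sahlqvist): ∀x ∀y ∀z (Rxy ∧ Ryz → Rxz) — i.e. transitivity.
G1: fails — Rbc and Rca but not Rba.
G2: fails — Ryw and Rwy but not Ryy.
G3: satisfies the condition.

G3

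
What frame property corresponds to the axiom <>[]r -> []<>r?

Convergence

Suppose ◇□r→□◇r is valid. Take Rxy, Rxz and set V(r)={w : Ryw}. Then □r at y so ◇□r at x, so □◇r at x, so ◇r at z, giving w with Rzw and Ryw.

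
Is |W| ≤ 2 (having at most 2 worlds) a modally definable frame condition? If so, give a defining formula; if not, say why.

Any modally definable frame class is closed under disjoint unions.
Any modal formula valid on each of 3 disjoint one-world frames is valid on their disjoint union (validity is preserved under disjoint unions). Each one-world frame has |W|=1≤2, but the union has |W|=3.
So no modal formula (or set of formulas) defines exactly the |W|≤2 frames.

No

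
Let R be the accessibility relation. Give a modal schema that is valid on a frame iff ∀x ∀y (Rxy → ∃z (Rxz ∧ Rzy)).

A defining formula is □□ψ → □ψ (the C4 axiom).
Suppose □□ψ→□ψ is valid. Take Rxy and set V(ψ)={w : xR²w}. Then □□ψ at x, so □ψ at x, so ψ at y, i.e. ∃z(Rxz∧Rzy).

□□ψ → □ψ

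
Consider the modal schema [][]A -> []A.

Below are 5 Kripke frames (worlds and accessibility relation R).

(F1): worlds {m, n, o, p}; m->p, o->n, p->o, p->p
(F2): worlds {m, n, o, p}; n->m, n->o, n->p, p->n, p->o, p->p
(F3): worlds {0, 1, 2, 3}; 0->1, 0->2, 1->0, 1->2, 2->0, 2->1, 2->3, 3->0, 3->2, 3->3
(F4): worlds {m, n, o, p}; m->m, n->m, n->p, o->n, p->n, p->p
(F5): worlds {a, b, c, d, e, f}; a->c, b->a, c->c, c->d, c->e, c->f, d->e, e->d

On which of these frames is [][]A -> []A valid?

(F3)

The schema corresponds to density: forall x forall y (Rxy -> exists z (Rxz & Rzy)).
(F1): fails — Ron but no z with Roz and Rzn.
(F2): fails — Rnm but no z with Rnz and Rzm.
(F3): holds.
(F4): fails — Ron but no z with Roz and Rzn.
(F5): fails — Rde but no z with Rdz and Rze.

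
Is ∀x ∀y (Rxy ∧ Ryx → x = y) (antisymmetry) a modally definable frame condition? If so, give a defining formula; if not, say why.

Modal frame validity is preserved under surjective bounded morphisms.
The 8-cycle (worlds w0,w1,w2,w3,w4,w5,w6,w7 with w0→w1→w2→w3→w4→w5→w6→w7→w0) is antisymmetric. Sending even-indexed worlds to s and odd-indexed worlds to t is a surjective bounded morphism onto the two-world frame with s↔t, which is not antisymmetric.
So no modal formula (or set of formulas) defines exactly the antisymmetric frames.

Not definable by any modal formula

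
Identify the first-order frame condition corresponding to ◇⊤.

◇⊤ holds at w iff w has a successor, so frame-validity of ◇⊤ is exactly seriality. Equivalently via □ψ → ◇ψ:
Suppose □ψ→◇ψ is valid. At any x set V(ψ)=W. Then □ψ at x, so ◇ψ at x, so x has a successor.

Seriality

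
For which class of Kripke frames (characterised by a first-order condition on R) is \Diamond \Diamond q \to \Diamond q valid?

Equivalently (dual form): □q → □□q.
Suppose □q→□□q is valid. Take Rxy, Ryz and set V(q)={w : Rxw}. Then □q at x, so □□q at x, so □q at y, so q at z, i.e. Rxz.
Conversely, any frame satisfying \forall x \forall y \forall z (Rxy \wedge Ryz \to Rxz) validates the schema.
So the correspondent is transitivity.

Transitivity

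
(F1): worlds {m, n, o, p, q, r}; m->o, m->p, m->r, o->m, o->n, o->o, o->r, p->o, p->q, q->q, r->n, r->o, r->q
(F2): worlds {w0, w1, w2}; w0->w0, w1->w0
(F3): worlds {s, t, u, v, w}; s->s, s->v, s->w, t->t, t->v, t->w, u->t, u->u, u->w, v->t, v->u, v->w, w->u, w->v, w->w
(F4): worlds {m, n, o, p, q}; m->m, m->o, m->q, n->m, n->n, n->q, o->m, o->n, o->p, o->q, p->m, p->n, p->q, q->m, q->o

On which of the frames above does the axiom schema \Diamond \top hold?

(F3), (F4)

The schema corresponds to seriality: \forall x \exists y Rxy.
(F1): fails — world n has no successor.
(F2): fails — world w2 has no successor.
(F3): holds.
(F4): holds.
Valid on: (F3), (F4).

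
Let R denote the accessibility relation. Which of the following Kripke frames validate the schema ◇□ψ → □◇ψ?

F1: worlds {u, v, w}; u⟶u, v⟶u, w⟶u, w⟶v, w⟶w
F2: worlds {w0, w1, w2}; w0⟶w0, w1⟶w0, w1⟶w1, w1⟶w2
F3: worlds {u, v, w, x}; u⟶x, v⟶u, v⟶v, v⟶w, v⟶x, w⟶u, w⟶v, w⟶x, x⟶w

F1

The schema corresponds to convergence: ∀x ∀y ∀z (Rxy ∧ Rxz → ∃w (Ryw ∧ Rzw)).
F1: condition met.
F2: fails — Rw1w2 and Rw1w2 but w2 and w2 have no common successor.
F3: fails — Rvw and Rvx but w and x have no common successor.
Valid on: F1.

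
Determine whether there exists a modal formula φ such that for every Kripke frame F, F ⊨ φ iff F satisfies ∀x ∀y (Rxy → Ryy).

Yes, by □(□q → q)

Yes: it is shift-reflexivity, defined by the T□ schema □(□q → q).
Suppose □(□q→q) is valid. Take Rxy and set V(q)={w : Ryw}. Then at y, □q holds; since □(□q→q) at x, □q→q at y, so q at y, i.e. Ryy.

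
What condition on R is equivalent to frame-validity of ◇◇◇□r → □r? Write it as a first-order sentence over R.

∀x ∀y ∀z ((xR³y ∧ xRz) → ∃w (yRw ∧ z = w))

This is a Sahlqvist (Geach-type) schema ◇^3□^1r → □^1◇^0r.
First-order correspondent: ∀x ∀y ∀z ((xR³y ∧ xRz) → ∃w (yRw ∧ z = w)).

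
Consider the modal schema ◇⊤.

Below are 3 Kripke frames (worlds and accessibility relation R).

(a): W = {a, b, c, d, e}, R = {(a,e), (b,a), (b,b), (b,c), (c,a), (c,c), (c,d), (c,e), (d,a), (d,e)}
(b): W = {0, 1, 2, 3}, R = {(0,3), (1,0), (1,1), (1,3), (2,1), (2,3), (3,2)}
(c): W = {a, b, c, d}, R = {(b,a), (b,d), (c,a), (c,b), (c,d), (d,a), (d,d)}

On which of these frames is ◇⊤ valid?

(b)

The schema corresponds to seriality: ∀x ∃y Rxy.
(a): fails — world e has no successor.
(b): condition met.
(c): fails — world a has no successor.
Valid on: (b).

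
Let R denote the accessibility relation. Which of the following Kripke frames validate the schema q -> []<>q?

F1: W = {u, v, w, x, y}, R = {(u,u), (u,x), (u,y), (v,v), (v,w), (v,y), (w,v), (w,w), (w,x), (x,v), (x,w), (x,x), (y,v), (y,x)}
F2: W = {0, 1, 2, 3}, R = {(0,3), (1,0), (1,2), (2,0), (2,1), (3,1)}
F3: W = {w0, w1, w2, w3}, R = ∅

F3

This is the axiom for symmetry; its first-order frame correspondent is forall x forall y (Rxy -> Ryx).
F1: fails — Ryx but not Rxy.
F2: fails — R10 but not R01.
F3: condition met.
Valid on: F3.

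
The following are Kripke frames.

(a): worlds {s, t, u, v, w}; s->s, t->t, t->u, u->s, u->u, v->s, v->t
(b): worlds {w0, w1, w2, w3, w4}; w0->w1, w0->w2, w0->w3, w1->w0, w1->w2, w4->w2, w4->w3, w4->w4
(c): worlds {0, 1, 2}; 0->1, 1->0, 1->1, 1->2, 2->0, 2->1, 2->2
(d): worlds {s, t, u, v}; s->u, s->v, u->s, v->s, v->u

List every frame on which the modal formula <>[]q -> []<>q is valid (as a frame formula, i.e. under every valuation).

(c)

The schema corresponds to convergence: forall x forall y forall z (Rxy & Rxz -> exists w (Ryw & Rzw)).
(a): fails — Rvt and Rvs but t and s have no common successor.
(b): fails — Rw0w1 and Rw0w2 but w1 and w2 have no common successor.
(c): satisfies the condition.
(d): fails — Rvu and Rvs but u and s have no common successor.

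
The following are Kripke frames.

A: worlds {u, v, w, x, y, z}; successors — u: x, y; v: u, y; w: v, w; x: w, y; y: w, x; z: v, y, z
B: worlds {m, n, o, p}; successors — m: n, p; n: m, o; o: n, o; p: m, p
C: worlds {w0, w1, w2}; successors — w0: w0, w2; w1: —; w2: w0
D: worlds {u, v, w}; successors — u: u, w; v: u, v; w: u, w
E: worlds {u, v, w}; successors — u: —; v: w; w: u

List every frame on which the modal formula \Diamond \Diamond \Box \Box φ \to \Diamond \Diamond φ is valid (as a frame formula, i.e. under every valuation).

The schema corresponds to a generalized confluence (Geach) condition: \forall x \forall y (x R^2 y \to \exists w (y R^2 w \wedge x R^2 w)).
A: ✓.
B: ✓.
C: ✓.
D: ✓.
E: fails — vR²u but no t with uR²t and vR²t.
Valid on: A, B, C, D.

A, B, C, D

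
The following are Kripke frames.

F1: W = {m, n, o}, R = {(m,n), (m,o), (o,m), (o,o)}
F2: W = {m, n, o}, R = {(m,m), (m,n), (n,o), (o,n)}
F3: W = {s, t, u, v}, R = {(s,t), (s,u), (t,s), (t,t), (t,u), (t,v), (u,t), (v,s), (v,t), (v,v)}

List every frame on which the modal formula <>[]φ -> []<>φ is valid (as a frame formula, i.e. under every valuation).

F3

Frame correspondent (Sahlqvist): forall x forall y forall z (Rxy & Rxz -> exists w (Ryw & Rzw)) — i.e. convergence.
F1: fails — Rmo and Rmn but o and n have no common successor.
F2: fails — Rmn and Rmm but n and m have no common successor.
F3: satisfies the condition.
Valid on: F3.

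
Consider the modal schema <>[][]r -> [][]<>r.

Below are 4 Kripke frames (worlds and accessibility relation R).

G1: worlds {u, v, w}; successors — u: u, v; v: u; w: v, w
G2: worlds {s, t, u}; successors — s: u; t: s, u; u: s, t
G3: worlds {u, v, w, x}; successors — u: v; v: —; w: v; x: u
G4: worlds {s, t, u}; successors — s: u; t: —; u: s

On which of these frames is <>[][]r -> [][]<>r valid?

G1, G4

The schema corresponds to a generalized confluence (Geach) condition: forall x forall y forall z ((xRy & x R^2 z) -> exists w (y R^2 w & zRw)).
G1: holds.
G2: fails — tRs, tR²s but no w with sR²w and sRw.
G3: fails — xRu, xR²v but no t with uR²t and vRt.
G4: holds.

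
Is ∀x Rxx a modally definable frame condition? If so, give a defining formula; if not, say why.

Definable; □r → r defines it

This is a Sahlqvist condition; the T axiom □r → r defines it.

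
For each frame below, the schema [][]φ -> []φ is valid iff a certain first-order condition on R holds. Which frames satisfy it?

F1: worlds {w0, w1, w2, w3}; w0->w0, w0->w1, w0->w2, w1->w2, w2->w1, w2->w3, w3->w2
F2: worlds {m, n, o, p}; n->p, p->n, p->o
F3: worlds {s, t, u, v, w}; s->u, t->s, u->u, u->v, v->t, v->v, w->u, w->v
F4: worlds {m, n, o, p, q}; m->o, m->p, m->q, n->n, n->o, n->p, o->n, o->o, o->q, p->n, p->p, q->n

The schema corresponds to density: forall x forall y (Rxy -> exists z (Rxz & Rzy)).
F1: fails — Rw1w2 but no z with Rw1z and Rzw2.
F2: fails — Rnp but no z with Rnz and Rzp.
F3: fails — Rts but no z with Rtz and Rzs.
F4: satisfies the condition.
Valid on: F4.

F4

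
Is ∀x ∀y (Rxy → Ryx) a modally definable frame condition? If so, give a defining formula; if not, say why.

Definable; p → □◇p defines it

This is a Sahlqvist condition; the B axiom p → □◇p defines it.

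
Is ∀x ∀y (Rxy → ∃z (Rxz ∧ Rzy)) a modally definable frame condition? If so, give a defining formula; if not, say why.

Yes: it is density, defined by the C4 schema □□q → □q.
Suppose □□q→□q is valid. Take Rxy and set V(q)={w : xR²w}. Then □□q at x, so □q at x, so q at y, i.e. ∃z(Rxz∧Rzy).

Definable; □□q → □q defines it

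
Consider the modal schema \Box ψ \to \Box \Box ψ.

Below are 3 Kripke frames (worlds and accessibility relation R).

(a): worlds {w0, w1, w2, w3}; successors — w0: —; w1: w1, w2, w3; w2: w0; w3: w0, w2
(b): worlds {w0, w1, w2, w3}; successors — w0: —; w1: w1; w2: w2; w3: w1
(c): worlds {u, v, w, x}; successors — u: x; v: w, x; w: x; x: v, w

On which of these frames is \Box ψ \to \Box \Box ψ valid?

(b)

The schema corresponds to transitivity: \forall x \forall y \forall z (Rxy \wedge Ryz \to Rxz).
(a): fails — Rw1w2 and Rw2w0 but not Rw1w0.
(b): holds.
(c): fails — Rxw and Rwx but not Rxx.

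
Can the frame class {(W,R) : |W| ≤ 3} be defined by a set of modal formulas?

Not definable by any modal formula

Modal frame validity is preserved under disjoint unions.
Any modal formula valid on each of 4 disjoint one-world frames is valid on their disjoint union (validity is preserved under disjoint unions). Each one-world frame has |W|=1≤3, but the union has |W|=4.
Hence having at most 3 worlds is not modally definable.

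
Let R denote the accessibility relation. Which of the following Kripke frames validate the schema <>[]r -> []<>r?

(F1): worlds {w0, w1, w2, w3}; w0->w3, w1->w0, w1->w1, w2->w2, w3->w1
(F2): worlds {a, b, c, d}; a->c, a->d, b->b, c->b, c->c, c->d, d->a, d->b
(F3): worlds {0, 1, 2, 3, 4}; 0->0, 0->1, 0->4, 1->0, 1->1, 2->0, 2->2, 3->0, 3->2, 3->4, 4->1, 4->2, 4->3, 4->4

(F3)

Frame correspondent (Sahlqvist): forall x forall y forall z (Rxy & Rxz -> exists w (Ryw & Rzw)) — i.e. convergence.
(F1): fails — Rw1w1 and Rw1w0 but w1 and w0 have no common successor.
(F2): fails — Rdb and Rda but b and a have no common successor.
(F3): ✓.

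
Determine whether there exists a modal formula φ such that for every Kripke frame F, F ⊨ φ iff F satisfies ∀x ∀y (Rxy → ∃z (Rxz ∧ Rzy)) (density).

This is a Sahlqvist condition; the C4 axiom □□p → □p defines it.
Suppose □□p→□p is valid. Take Rxy and set V(p)={w : xR²w}. Then □□p at x, so □p at x, so p at y, i.e. ∃z(Rxz∧Rzy).

Yes — defined by □□p → □p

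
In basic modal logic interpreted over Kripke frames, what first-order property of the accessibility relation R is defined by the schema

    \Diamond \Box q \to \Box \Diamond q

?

This is the .2 axiom.
It corresponds to convergence: \forall x \forall y \forall z (Rxy \wedge Rxz \to \exists w (Ryw \wedge Rzw)).

Convergence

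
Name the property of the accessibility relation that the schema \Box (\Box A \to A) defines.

Shift-reflexivity

Suppose □(□A→A) is valid. Take Rxy and set V(A)={w : Ryw}. Then at y, □A holds; since □(□A→A) at x, □A→A at y, so A at y, i.e. Ryy.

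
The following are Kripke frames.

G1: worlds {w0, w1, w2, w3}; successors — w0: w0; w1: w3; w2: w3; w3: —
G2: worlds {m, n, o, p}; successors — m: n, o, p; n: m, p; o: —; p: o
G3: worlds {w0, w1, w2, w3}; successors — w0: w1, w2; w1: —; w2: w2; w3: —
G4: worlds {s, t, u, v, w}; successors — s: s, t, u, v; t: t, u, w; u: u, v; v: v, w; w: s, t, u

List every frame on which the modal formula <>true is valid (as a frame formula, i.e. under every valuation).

G4

This is the axiom for seriality; its first-order frame correspondent is forall x exists y Rxy.
G1: fails — world w3 has no successor.
G2: fails — world o has no successor.
G3: fails — world w1 has no successor.
G4: ✓.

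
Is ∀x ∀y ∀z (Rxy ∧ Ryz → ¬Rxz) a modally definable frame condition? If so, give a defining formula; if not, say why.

Not modally definable

Modal frame validity is preserved under surjective bounded morphisms.
The 5-cycle (worlds w0,w1,w2,w3,w4 with w0→w1→w2→w3→w4→w0) is intransitive. Mapping every world to a single reflexive point • is a surjective bounded morphism; the reflexive point is not intransitive (R••∧R•• but R••).
Hence intransitivity is not modally definable.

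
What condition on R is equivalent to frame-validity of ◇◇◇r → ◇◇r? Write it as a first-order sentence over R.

This is a Sahlqvist (Geach-type) schema ◇^3□^0r → □^0◇^2r.
First-order correspondent: ∀x ∀y (xR³y → ∃w (y = w ∧ xR²w)).

∀x ∀y (xR³y → ∃w (y = w ∧ xR²w))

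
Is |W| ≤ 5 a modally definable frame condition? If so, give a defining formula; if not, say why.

No

Any modally definable frame class is closed under disjoint unions.
Any modal formula valid on each of 6 disjoint one-world frames is valid on their disjoint union (validity is preserved under disjoint unions). Each one-world frame has |W|=1≤5, but the union has |W|=6.
So no modal formula (or set of formulas) defines exactly the |W|≤5 frames.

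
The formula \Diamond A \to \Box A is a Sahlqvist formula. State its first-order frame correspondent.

partial functionality

Suppose ◇A→□A is valid. Take Rxy, Rxz and set V(A)={y}. Then ◇A at x, so □A at x, so A at z, i.e. z=y.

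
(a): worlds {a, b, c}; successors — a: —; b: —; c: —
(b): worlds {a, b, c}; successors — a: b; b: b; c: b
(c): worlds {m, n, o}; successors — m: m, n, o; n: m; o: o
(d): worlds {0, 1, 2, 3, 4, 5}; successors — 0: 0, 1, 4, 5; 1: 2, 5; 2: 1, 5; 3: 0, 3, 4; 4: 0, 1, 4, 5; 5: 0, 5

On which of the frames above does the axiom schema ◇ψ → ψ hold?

Frame correspondent (Sahlqvist): ∀x ∀y (xRy → ∃w (y = w ∧ x = w)) — i.e. a generalized confluence (Geach) condition.
(a): condition met.
(b): fails — aRb but b ≠ a.
(c): fails — mRn but n ≠ m.
(d): fails — 0R1 but 1 ≠ 0.

(a)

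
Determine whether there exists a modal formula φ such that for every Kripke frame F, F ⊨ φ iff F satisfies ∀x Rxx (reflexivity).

Yes: it is reflexivity, defined by the T schema □q → q.

Yes — defined by □q → q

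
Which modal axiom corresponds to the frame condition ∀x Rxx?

This is reflexivity; the standard corresponding axiom is T: □s → s.

□s → s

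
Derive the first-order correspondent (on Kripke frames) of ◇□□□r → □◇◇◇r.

This is a Sahlqvist (Geach-type) schema ◇^1□^3r → □^1◇^3r.
First-order correspondent: ∀x ∀y ∀z ((xRy ∧ xRz) → ∃w (yR³w ∧ zR³w)).

∀x ∀y ∀z ((xRy ∧ xRz) → ∃w (yR³w ∧ zR³w))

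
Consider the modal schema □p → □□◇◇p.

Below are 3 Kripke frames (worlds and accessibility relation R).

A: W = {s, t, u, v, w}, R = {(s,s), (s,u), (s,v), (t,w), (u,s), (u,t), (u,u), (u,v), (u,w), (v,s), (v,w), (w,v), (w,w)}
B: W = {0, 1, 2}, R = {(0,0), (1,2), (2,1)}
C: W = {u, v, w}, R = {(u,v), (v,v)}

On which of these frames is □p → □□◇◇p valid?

The schema corresponds to a generalized confluence (Geach) condition: ∀x ∀z (xR²z → ∃w (xRw ∧ zR²w)).
A: condition met.
B: fails — 1R²1 but no w with 1Rw and 1R²w.
C: condition met.

A, C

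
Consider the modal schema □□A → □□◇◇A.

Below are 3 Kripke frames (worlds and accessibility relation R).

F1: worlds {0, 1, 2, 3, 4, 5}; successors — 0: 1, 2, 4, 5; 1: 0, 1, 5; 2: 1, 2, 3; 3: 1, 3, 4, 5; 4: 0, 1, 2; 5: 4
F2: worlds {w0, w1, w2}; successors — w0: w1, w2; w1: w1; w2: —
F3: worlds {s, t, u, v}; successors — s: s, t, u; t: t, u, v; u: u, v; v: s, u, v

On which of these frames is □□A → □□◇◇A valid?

The schema corresponds to a generalized confluence (Geach) condition: ∀x ∀z (xR²z → ∃w (xR²w ∧ zR²w)).
F1: condition met.
F2: condition met.
F3: condition met.

F1, F2, F3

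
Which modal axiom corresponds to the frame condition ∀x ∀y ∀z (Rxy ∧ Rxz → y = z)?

The condition is partial functionality. The CD schema ◇p → □p defines it.

◇p → □p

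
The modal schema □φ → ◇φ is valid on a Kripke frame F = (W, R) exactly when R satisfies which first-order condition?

seriality: ∀x ∃y Rxy

Suppose □φ→◇φ is valid. At any x set V(φ)=W. Then □φ at x, so ◇φ at x, so x has a successor.
Conversely, any frame satisfying ∀x ∃y Rxy validates the schema.
So the correspondent is seriality.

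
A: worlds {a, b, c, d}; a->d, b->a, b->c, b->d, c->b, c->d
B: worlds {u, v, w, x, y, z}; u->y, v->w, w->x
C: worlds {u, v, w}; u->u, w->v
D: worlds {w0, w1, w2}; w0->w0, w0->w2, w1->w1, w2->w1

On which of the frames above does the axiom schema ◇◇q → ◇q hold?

The schema corresponds to transitivity: ∀x ∀y ∀z (Rxy ∧ Ryz → Rxz).
A: fails — Rbc and Rcb but not Rbb.
B: fails — Rvw and Rwx but not Rvx.
C: satisfies the condition.
D: fails — Rw0w2 and Rw2w1 but not Rw0w1.

C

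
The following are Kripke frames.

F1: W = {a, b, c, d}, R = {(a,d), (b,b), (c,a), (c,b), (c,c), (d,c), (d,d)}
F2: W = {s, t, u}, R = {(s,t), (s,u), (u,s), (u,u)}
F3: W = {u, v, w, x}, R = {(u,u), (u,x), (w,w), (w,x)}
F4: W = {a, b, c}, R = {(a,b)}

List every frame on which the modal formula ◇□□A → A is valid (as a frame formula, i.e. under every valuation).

Frame correspondent (Sahlqvist): ∀x ∀y (xRy → ∃w (yR²w ∧ x = w)) — i.e. a generalized confluence (Geach) condition.
F1: fails — cRb but no w with bR²w and c=w.
F2: fails — sRt but no w with tR²w and s=w.
F3: fails — uRx but no t with xR²t and u=t.
F4: fails — aRb but no w with bR²w and a=w.
Valid on no frame.

none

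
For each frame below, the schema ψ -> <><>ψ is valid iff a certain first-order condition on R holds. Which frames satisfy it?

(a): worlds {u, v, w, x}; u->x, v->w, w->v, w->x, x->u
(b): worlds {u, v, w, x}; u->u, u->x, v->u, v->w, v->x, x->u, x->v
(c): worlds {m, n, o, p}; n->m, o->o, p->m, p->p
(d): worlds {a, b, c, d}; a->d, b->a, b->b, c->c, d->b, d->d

Frame correspondent (Sahlqvist): forall x exists w (x = w & x R^2 w) — i.e. a generalized confluence (Geach) condition.
(a): condition met.
(b): fails — at w but no t with w=t and wR²t.
(c): fails — at m but no w with m=w and mR²w.
(d): fails — at a but no w with a=w and aR²w.

(a)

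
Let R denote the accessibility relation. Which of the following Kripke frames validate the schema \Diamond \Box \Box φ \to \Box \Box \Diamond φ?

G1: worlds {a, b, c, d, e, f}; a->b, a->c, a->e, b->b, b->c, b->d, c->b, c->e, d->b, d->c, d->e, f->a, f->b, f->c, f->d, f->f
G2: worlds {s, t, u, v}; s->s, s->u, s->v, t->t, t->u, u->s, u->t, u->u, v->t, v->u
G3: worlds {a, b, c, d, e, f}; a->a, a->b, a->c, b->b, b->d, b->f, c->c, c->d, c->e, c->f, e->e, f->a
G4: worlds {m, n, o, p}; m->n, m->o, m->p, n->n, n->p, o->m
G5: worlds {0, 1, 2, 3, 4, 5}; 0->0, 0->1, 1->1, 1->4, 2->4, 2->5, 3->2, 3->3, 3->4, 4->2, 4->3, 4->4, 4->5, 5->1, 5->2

G2, G5

Frame correspondent (Sahlqvist): \forall x \forall y \forall z ((xRy \wedge x R^2 z) \to \exists w (y R^2 w \wedge zRw)) — i.e. a generalized confluence (Geach) condition.
G1: fails — aRb, aR²e but no w with bR²w and eRw.
G2: holds.
G3: fails — aRa, aR²d but no w with aR²w and dRw.
G4: fails — mRn, mR²p but no w with nR²w and pRw.
G5: holds.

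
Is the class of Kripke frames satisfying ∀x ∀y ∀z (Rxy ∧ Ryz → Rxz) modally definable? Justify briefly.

Yes, by □q → □□q

The condition is transitivity. A defining modal formula is □q → □□q.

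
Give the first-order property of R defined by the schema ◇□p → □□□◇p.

∀x ∀y ∀z ((xRy ∧ xR³z) → ∃w (yRw ∧ zRw))

This is a Sahlqvist (Geach-type) schema ◇^1□^1p → □^3◇^1p.
First-order correspondent: ∀x ∀y ∀z ((xRy ∧ xR³z) → ∃w (yRw ∧ zRw)).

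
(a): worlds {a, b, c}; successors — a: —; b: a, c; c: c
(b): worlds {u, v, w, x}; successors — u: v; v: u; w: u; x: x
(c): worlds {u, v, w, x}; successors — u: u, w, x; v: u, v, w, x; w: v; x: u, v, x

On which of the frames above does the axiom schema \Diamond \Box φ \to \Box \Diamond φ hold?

(b)

This is the axiom for convergence; its first-order frame correspondent is \forall x \forall y \forall z (Rxy \wedge Rxz \to \exists w (Ryw \wedge Rzw)).
(a): fails — Rba and Rba but a and a have no common successor.
(b): condition met.
(c): fails — Ruw and Ruu but w and u have no common successor.
Valid on: (b).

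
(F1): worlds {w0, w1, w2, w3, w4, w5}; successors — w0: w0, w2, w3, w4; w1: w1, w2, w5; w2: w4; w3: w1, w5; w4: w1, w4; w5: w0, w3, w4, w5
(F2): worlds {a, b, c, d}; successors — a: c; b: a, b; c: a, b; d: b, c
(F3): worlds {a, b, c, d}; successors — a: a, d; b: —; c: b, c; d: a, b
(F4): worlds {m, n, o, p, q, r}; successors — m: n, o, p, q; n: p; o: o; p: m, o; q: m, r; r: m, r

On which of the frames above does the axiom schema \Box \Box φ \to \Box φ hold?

Frame correspondent (Sahlqvist): \forall x \forall y (Rxy \to \exists z (Rxz \wedge Rzy)) — i.e. density.
(F1): satisfies the condition.
(F2): fails — Rdc but no z with Rdz and Rzc.
(F3): fails — Rdb but no z with Rdz and Rzb.
(F4): fails — Rpm but no z with Rpz and Rzm.
Valid on: (F1).

(F1)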